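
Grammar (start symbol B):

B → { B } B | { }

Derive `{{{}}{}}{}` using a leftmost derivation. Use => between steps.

B => {B}B => {{B}B}B => {{{}}B}B => {{{}}{}}B => {{{}}{}}{}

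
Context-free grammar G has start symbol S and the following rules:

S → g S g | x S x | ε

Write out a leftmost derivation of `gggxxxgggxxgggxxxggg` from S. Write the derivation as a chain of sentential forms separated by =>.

S => gSg => ggSgg => gggSggg => gggxSxggg => gggxxSxxggg => gggxxxSxxxggg => gggxxxgSgxxxggg => gggxxxggSggxxxggg => gggxxxgggSgggxxxggg => gggxxxgggxSxgggxxxggg => gggxxxgggxxgggxxxggg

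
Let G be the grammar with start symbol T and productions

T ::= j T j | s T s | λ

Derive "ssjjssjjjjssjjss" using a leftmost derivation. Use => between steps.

T => sTs => ssTss => ssjTjss => ssjjTjjss => ssjjsTsjjss => ssjjssTssjjss => ssjjssjTjssjjss => ssjjssjjTjjssjjss => ssjjssjjjjssjjss

T => sTs   [T ::= s T s]
sTs => ssTss   [T ::= s T s]
ssTss => ssjTjss   [T ::= j T j]
ssjTjss => ssjjTjjss   [T ::= j T j]
ssjjTjjss => ssjjsTsjjss   [T ::= s T s]
ssjjsTsjjss => ssjjssTssjjss   [T ::= s T s]
ssjjssTssjjss => ssjjssjTjssjjss   [T ::= j T j]
ssjjssjTjssjjss => ssjjssjjTjjssjjss   [T ::= j T j]
ssjjssjjTjjssjjss => ssjjssjjjjssjjss   [T ::= λ]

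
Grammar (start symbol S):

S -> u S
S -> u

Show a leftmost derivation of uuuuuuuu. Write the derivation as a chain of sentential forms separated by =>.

S => uS => uuS => uuuS => uuuuS => uuuuuS => uuuuuuS => uuuuuuuS => uuuuuuuu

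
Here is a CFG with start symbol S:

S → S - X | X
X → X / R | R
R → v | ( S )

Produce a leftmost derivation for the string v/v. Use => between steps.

S => X => X/R => R/R => v/R => v/v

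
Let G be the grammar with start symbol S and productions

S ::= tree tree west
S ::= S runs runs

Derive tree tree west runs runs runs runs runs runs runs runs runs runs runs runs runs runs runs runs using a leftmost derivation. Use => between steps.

S => S runs runs => S runs runs runs runs => S runs runs runs runs runs runs => S runs runs runs runs runs runs runs runs => S runs runs runs runs runs runs runs runs runs runs => S runs runs runs runs runs runs runs runs runs runs runs runs => S runs runs runs runs runs runs runs runs runs runs runs runs runs runs => S runs runs runs runs runs runs runs runs runs runs runs runs runs runs runs runs => tree tree west runs runs runs runs runs runs runs runs runs runs runs runs runs runs runs runs

S => S runs runs   [S ::= S runs runs]
S runs runs => S runs runs runs runs   [S ::= S runs runs]
S runs runs runs runs => S runs runs runs runs runs runs   [S ::= S runs runs]
S runs runs runs runs runs runs => S runs runs runs runs runs runs runs runs   [S ::= S runs runs]
S runs runs runs runs runs runs runs runs => S runs runs runs runs runs runs runs runs runs runs   [S ::= S runs runs]
S runs runs runs runs runs runs runs runs runs runs => S runs runs runs runs runs runs runs runs runs runs runs runs   [S ::= S runs runs]
S runs runs runs runs runs runs runs runs runs runs runs runs => S runs runs runs runs runs runs runs runs runs runs runs runs runs runs   [S ::= S runs runs]
S runs runs runs runs runs runs runs runs runs runs runs runs runs runs => S runs runs runs runs runs runs runs runs runs runs runs runs runs runs runs runs   [S ::= S runs runs]
S runs runs runs runs runs runs runs runs runs runs runs runs runs runs runs runs => tree tree west runs runs runs runs runs runs runs runs runs runs runs runs runs runs runs runs   [S ::= tree tree west]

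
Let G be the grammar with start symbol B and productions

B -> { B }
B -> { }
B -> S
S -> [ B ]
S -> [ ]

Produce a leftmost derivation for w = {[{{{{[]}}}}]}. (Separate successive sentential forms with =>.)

B => {B}   [B -> { B }]
{B} => {S}   [B -> S]
{S} => {[B]}   [S -> [ B ]]
{[B]} => {[{B}]}   [B -> { B }]
{[{B}]} => {[{{B}}]}   [B -> { B }]
{[{{B}}]} => {[{{{B}}}]}   [B -> { B }]
{[{{{B}}}]} => {[{{{{B}}}}]}   [B -> { B }]
{[{{{{B}}}}]} => {[{{{{S}}}}]}   [B -> S]
{[{{{{S}}}}]} => {[{{{{[]}}}}]}   [S -> [ ]]

B => {B} => {S} => {[B]} => {[{B}]} => {[{{B}}]} => {[{{{B}}}]} => {[{{{{B}}}}]} => {[{{{{S}}}}]} => {[{{{{[]}}}}]}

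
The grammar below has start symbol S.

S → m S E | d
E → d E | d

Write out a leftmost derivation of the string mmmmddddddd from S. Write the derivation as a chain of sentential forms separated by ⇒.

S ⇒ mSE   [S → m S E]
mSE ⇒ mmSEE   [S → m S E]
mmSEE ⇒ mmmSEEE   [S → m S E]
mmmSEEE ⇒ mmmmSEEEE   [S → m S E]
mmmmSEEEE ⇒ mmmmdEEEE   [S → d]
mmmmdEEEE ⇒ mmmmddEEE   [E → d]
mmmmddEEE ⇒ mmmmdddEEE   [E → d E]
mmmmdddEEE ⇒ mmmmddddEE   [E → d]
mmmmddddEE ⇒ mmmmdddddEE   [E → d E]
mmmmdddddEE ⇒ mmmmddddddE   [E → d]
mmmmddddddE ⇒ mmmmddddddd   [E → d]

S ⇒ mSE ⇒ mmSEE ⇒ mmmSEEE ⇒ mmmmSEEEE ⇒ mmmmdEEEE ⇒ mmmmddEEE ⇒ mmmmdddEEE ⇒ mmmmddddEE ⇒ mmmmdddddEE ⇒ mmmmddddddE ⇒ mmmmddddddd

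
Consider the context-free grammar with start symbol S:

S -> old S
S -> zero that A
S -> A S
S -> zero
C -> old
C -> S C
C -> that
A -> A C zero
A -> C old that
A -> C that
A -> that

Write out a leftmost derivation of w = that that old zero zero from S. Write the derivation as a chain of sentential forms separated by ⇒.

S ⇒ A S ⇒ A C zero S ⇒ C that C zero S ⇒ that that C zero S ⇒ that that old zero S ⇒ that that old zero zero

S ⇒ A S   [S -> A S]
A S ⇒ A C zero S   [A -> A C zero]
A C zero S ⇒ C that C zero S   [A -> C that]
C that C zero S ⇒ that that C zero S   [C -> that]
that that C zero S ⇒ that that old zero S   [C -> old]
that that old zero S ⇒ that that old zero zero   [S -> zero]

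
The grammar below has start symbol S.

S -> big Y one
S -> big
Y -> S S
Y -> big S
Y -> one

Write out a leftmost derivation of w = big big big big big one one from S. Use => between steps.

S => big Y one => big big S one => big big big Y one one => big big big S S one one => big big big big S one one => big big big big big one one

S => big Y one   [S -> big Y one]
big Y one => big big S one   [Y -> big S]
big big S one => big big big Y one one   [S -> big Y one]
big big big Y one one => big big big S S one one   [Y -> S S]
big big big S S one one => big big big big S one one   [S -> big]
big big big big S one one => big big big big big one one   [S -> big]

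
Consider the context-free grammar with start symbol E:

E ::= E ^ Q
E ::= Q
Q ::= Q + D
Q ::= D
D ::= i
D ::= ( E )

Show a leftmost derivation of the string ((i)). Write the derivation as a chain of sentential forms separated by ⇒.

E⇒Q⇒D⇒(E)⇒(Q)⇒(D)⇒((E))⇒((Q))⇒((D))⇒((i))

E ⇒ Q   [E ::= Q]
Q ⇒ D   [Q ::= D]
D ⇒ (E)   [D ::= ( E )]
(E) ⇒ (Q)   [E ::= Q]
(Q) ⇒ (D)   [Q ::= D]
(D) ⇒ ((E))   [D ::= ( E )]
((E)) ⇒ ((Q))   [E ::= Q]
((Q)) ⇒ ((D))   [Q ::= D]
((D)) ⇒ ((i))   [D ::= i]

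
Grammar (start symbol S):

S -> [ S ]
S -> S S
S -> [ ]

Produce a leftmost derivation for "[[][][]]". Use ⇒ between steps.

S⇒[S]⇒[SS]⇒[SSS]⇒[[]SS]⇒[[][]S]⇒[[][][]]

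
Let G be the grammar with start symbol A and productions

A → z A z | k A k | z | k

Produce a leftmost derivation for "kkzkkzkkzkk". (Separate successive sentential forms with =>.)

A=>kAk=>kkAkk=>kkzAzkk=>kkzkAkzkk=>kkzkkAkkzkk=>kkzkkzkkzkk

A => kAk   [A → k A k]
kAk => kkAkk   [A → k A k]
kkAkk => kkzAzkk   [A → z A z]
kkzAzkk => kkzkAkzkk   [A → k A k]
kkzkAkzkk => kkzkkAkkzkk   [A → k A k]
kkzkkAkkzkk => kkzkkzkkzkk   [A → z]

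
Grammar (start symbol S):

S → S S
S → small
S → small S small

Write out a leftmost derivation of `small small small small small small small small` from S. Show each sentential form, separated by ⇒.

S ⇒ S S   [S → S S]
S S ⇒ small S   [S → small]
small S ⇒ small S S   [S → S S]
small S S ⇒ small S S S   [S → S S]
small S S S ⇒ small small S small S S   [S → small S small]
small small S small S S ⇒ small small S S small S S   [S → S S]
small small S S small S S ⇒ small small small S small S S   [S → small]
small small small S small S S ⇒ small small small S S small S S   [S → S S]
small small small S S small S S ⇒ small small small small S small S S   [S → small]
small small small small S small S S ⇒ small small small small small small S S   [S → small]
small small small small small small S S ⇒ small small small small small small small S   [S → small]
small small small small small small small S ⇒ small small small small small small small small   [S → small]

S ⇒ S S ⇒ small S ⇒ small S S ⇒ small S S S ⇒ small small S small S S ⇒ small small S S small S S ⇒ small small small S small S S ⇒ small small small S S small S S ⇒ small small small small S small S S ⇒ small small small small small small S S ⇒ small small small small small small small S ⇒ small small small small small small small small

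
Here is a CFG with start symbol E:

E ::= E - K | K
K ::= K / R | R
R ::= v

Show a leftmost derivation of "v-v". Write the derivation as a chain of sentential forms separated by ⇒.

E ⇒ E-K ⇒ K-K ⇒ R-K ⇒ v-K ⇒ v-R ⇒ v-v

E ⇒ E-K   [E ::= E - K]
E-K ⇒ K-K   [E ::= K]
K-K ⇒ R-K   [K ::= R]
R-K ⇒ v-K   [R ::= v]
v-K ⇒ v-R   [K ::= R]
v-R ⇒ v-v   [R ::= v]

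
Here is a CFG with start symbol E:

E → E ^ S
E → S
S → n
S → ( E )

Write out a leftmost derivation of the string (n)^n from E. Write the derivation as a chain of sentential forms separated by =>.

E=>E^S=>S^S=>(E)^S=>(S)^S=>(n)^S=>(n)^n

E => E^S   [E → E ^ S]
E^S => S^S   [E → S]
S^S => (E)^S   [S → ( E )]
(E)^S => (S)^S   [E → S]
(S)^S => (n)^S   [S → n]
(n)^S => (n)^n   [S → n]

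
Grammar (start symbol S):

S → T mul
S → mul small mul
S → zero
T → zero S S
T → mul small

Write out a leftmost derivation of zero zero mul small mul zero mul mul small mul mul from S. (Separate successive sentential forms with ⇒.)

S ⇒ T mul ⇒ zero S S mul ⇒ zero T mul S mul ⇒ zero zero S S mul S mul ⇒ zero zero mul small mul S mul S mul ⇒ zero zero mul small mul zero mul S mul ⇒ zero zero mul small mul zero mul mul small mul mul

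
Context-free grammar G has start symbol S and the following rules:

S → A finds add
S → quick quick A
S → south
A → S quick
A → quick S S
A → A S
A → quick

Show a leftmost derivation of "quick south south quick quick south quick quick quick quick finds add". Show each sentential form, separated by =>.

S => A finds add => A S finds add => quick S S S finds add => quick south S S finds add => quick south south S finds add => quick south south quick quick A finds add => quick south south quick quick A S finds add => quick south south quick quick S quick S finds add => quick south south quick quick south quick S finds add => quick south south quick quick south quick quick quick A finds add => quick south south quick quick south quick quick quick quick finds add

S => A finds add   [S → A finds add]
A finds add => A S finds add   [A → A S]
A S finds add => quick S S S finds add   [A → quick S S]
quick S S S finds add => quick south S S finds add   [S → south]
quick south S S finds add => quick south south S finds add   [S → south]
quick south south S finds add => quick south south quick quick A finds add   [S → quick quick A]
quick south south quick quick A finds add => quick south south quick quick A S finds add   [A → A S]
quick south south quick quick A S finds add => quick south south quick quick S quick S finds add   [A → S quick]
quick south south quick quick S quick S finds add => quick south south quick quick south quick S finds add   [S → south]
quick south south quick quick south quick S finds add => quick south south quick quick south quick quick quick A finds add   [S → quick quick A]
quick south south quick quick south quick quick quick A finds add => quick south south quick quick south quick quick quick quick finds add   [A → quick]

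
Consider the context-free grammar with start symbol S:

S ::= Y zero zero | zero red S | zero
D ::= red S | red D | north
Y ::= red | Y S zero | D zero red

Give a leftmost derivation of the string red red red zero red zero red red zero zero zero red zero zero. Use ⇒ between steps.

S ⇒ Y zero zero ⇒ D zero red zero zero ⇒ red D zero red zero zero ⇒ red red D zero red zero zero ⇒ red red red S zero red zero zero ⇒ red red red zero red S zero red zero zero ⇒ red red red zero red zero red S zero red zero zero ⇒ red red red zero red zero red Y zero zero zero red zero zero ⇒ red red red zero red zero red red zero zero zero red zero zero

S ⇒ Y zero zero   [S ::= Y zero zero]
Y zero zero ⇒ D zero red zero zero   [Y ::= D zero red]
D zero red zero zero ⇒ red D zero red zero zero   [D ::= red D]
red D zero red zero zero ⇒ red red D zero red zero zero   [D ::= red D]
red red D zero red zero zero ⇒ red red red S zero red zero zero   [D ::= red S]
red red red S zero red zero zero ⇒ red red red zero red S zero red zero zero   [S ::= zero red S]
red red red zero red S zero red zero zero ⇒ red red red zero red zero red S zero red zero zero   [S ::= zero red S]
red red red zero red zero red S zero red zero zero ⇒ red red red zero red zero red Y zero zero zero red zero zero   [S ::= Y zero zero]
red red red zero red zero red Y zero zero zero red zero zero ⇒ red red red zero red zero red red zero zero zero red zero zero   [Y ::= red]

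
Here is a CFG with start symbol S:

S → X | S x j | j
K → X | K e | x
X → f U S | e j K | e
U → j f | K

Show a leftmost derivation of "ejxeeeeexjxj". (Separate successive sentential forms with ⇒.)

S⇒Sxj⇒Sxjxj⇒Xxjxj⇒ejKxjxj⇒ejKexjxj⇒ejKeexjxj⇒ejKeeexjxj⇒ejKeeeexjxj⇒ejKeeeeexjxj⇒ejxeeeeexjxj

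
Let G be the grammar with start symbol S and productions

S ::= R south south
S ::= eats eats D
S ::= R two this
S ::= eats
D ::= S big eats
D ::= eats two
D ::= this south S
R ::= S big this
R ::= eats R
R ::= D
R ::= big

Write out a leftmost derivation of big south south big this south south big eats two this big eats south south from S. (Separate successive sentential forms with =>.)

S => R south south => D south south => S big eats south south => R two this big eats south south => D two this big eats south south => S big eats two this big eats south south => R south south big eats two this big eats south south => S big this south south big eats two this big eats south south => R south south big this south south big eats two this big eats south south => big south south big this south south big eats two this big eats south south

S => R south south   [S ::= R south south]
R south south => D south south   [R ::= D]
D south south => S big eats south south   [D ::= S big eats]
S big eats south south => R two this big eats south south   [S ::= R two this]
R two this big eats south south => D two this big eats south south   [R ::= D]
D two this big eats south south => S big eats two this big eats south south   [D ::= S big eats]
S big eats two this big eats south south => R south south big eats two this big eats south south   [S ::= R south south]
R south south big eats two this big eats south south => S big this south south big eats two this big eats south south   [R ::= S big this]
S big this south south big eats two this big eats south south => R south south big this south south big eats two this big eats south south   [S ::= R south south]
R south south big this south south big eats two this big eats south south => big south south big this south south big eats two this big eats south south   [R ::= big]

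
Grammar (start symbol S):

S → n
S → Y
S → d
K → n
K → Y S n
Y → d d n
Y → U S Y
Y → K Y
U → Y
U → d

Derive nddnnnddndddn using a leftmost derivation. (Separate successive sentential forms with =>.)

S=>Y=>KY=>nY=>nKY=>nYSnY=>nddnSnY=>nddnnnY=>nddnnnUSY=>nddnnnYSY=>nddnnnddnSY=>nddnnnddndY=>nddnnnddndddn

S => Y   [S → Y]
Y => KY   [Y → K Y]
KY => nY   [K → n]
nY => nKY   [Y → K Y]
nKY => nYSnY   [K → Y S n]
nYSnY => nddnSnY   [Y → d d n]
nddnSnY => nddnnnY   [S → n]
nddnnnY => nddnnnUSY   [Y → U S Y]
nddnnnUSY => nddnnnYSY   [U → Y]
nddnnnYSY => nddnnnddnSY   [Y → d d n]
nddnnnddnSY => nddnnnddndY   [S → d]
nddnnnddndY => nddnnnddndddn   [Y → d d n]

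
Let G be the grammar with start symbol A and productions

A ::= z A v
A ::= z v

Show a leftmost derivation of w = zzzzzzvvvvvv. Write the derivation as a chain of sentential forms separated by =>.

A => zAv => zzAvv => zzzAvvv => zzzzAvvvv => zzzzzAvvvvv => zzzzzzvvvvvv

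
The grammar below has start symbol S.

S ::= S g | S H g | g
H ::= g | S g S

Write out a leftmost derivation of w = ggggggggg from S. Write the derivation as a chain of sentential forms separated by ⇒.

S⇒Sg⇒Sgg⇒Sggg⇒Sgggg⇒SHggggg⇒SHgHggggg⇒gHgHggggg⇒gggHggggg⇒ggggggggg

S ⇒ Sg   [S ::= S g]
Sg ⇒ Sgg   [S ::= S g]
Sgg ⇒ Sggg   [S ::= S g]
Sggg ⇒ Sgggg   [S ::= S g]
Sgggg ⇒ SHggggg   [S ::= S H g]
SHggggg ⇒ SHgHggggg   [S ::= S H g]
SHgHggggg ⇒ gHgHggggg   [S ::= g]
gHgHggggg ⇒ gggHggggg   [H ::= g]
gggHggggg ⇒ ggggggggg   [H ::= g]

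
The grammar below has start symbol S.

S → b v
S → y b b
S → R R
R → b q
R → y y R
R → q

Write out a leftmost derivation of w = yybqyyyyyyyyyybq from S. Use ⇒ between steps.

S ⇒ RR   [S → R R]
RR ⇒ yyRR   [R → y y R]
yyRR ⇒ yybqR   [R → b q]
yybqR ⇒ yybqyyR   [R → y y R]
yybqyyR ⇒ yybqyyyyR   [R → y y R]
yybqyyyyR ⇒ yybqyyyyyyR   [R → y y R]
yybqyyyyyyR ⇒ yybqyyyyyyyyR   [R → y y R]
yybqyyyyyyyyR ⇒ yybqyyyyyyyyyyR   [R → y y R]
yybqyyyyyyyyyyR ⇒ yybqyyyyyyyyyybq   [R → b q]

S ⇒ RR ⇒ yyRR ⇒ yybqR ⇒ yybqyyR ⇒ yybqyyyyR ⇒ yybqyyyyyyR ⇒ yybqyyyyyyyyR ⇒ yybqyyyyyyyyyyR ⇒ yybqyyyyyyyyyybq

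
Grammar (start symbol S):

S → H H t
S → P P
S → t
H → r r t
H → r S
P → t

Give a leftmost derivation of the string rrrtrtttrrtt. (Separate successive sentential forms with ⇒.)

S⇒HHt⇒rSHt⇒rHHtHt⇒rrrtHtHt⇒rrrtrStHt⇒rrrtrPPtHt⇒rrrtrtPtHt⇒rrrtrtttHt⇒rrrtrtttrrtt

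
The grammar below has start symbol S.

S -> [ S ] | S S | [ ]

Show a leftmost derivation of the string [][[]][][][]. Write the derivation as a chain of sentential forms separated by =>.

S=>SS=>SSS=>[]SS=>[]SSS=>[]SSSS=>[][S]SSS=>[][[]]SSS=>[][[]][]SS=>[][[]][][]S=>[][[]][][][]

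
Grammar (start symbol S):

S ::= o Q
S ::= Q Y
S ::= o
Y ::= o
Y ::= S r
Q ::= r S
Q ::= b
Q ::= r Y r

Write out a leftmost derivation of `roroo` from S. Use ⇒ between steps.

S⇒QY⇒rSY⇒roQY⇒rorSY⇒roroY⇒roroo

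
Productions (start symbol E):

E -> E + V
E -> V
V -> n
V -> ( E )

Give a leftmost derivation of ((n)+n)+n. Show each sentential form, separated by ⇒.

E⇒E+V⇒V+V⇒(E)+V⇒(E+V)+V⇒(V+V)+V⇒((E)+V)+V⇒((V)+V)+V⇒((n)+V)+V⇒((n)+n)+V⇒((n)+n)+n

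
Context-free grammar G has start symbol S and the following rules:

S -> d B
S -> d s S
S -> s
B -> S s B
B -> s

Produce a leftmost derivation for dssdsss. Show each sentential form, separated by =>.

S => dB => dSsB => dssB => dssSsB => dssdBsB => dssdssB => dssdsss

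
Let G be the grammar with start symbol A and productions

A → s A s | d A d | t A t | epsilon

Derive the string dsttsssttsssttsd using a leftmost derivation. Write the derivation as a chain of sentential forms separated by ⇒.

A ⇒ dAd ⇒ dsAsd ⇒ dstAtsd ⇒ dsttAttsd ⇒ dsttsAsttsd ⇒ dsttssAssttsd ⇒ dsttsssAsssttsd ⇒ dsttssstAtsssttsd ⇒ dsttsssttsssttsd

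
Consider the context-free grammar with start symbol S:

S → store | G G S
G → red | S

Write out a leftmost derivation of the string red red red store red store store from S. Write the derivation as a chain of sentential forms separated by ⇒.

S ⇒ G G S ⇒ red G S ⇒ red S S ⇒ red G G S S ⇒ red S G S S ⇒ red G G S G S S ⇒ red red G S G S S ⇒ red red red S G S S ⇒ red red red store G S S ⇒ red red red store red S S ⇒ red red red store red store S ⇒ red red red store red store store

S ⇒ G G S   [S → G G S]
G G S ⇒ red G S   [G → red]
red G S ⇒ red S S   [G → S]
red S S ⇒ red G G S S   [S → G G S]
red G G S S ⇒ red S G S S   [G → S]
red S G S S ⇒ red G G S G S S   [S → G G S]
red G G S G S S ⇒ red red G S G S S   [G → red]
red red G S G S S ⇒ red red red S G S S   [G → red]
red red red S G S S ⇒ red red red store G S S   [S → store]
red red red store G S S ⇒ red red red store red S S   [G → red]
red red red store red S S ⇒ red red red store red store S   [S → store]
red red red store red store S ⇒ red red red store red store store   [S → store]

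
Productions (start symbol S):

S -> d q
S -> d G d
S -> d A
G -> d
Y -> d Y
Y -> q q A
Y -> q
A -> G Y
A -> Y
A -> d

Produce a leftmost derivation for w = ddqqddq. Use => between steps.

S=>dA=>dY=>ddY=>ddqqA=>ddqqGY=>ddqqdY=>ddqqddY=>ddqqddq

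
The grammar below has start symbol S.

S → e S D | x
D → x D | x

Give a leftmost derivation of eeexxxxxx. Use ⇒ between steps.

S ⇒ eSD   [S → e S D]
eSD ⇒ eeSDD   [S → e S D]
eeSDD ⇒ eeeSDDD   [S → e S D]
eeeSDDD ⇒ eeexDDD   [S → x]
eeexDDD ⇒ eeexxDD   [D → x]
eeexxDD ⇒ eeexxxDD   [D → x D]
eeexxxDD ⇒ eeexxxxD   [D → x]
eeexxxxD ⇒ eeexxxxxD   [D → x D]
eeexxxxxD ⇒ eeexxxxxx   [D → x]

S ⇒ eSD ⇒ eeSDD ⇒ eeeSDDD ⇒ eeexDDD ⇒ eeexxDD ⇒ eeexxxDD ⇒ eeexxxxD ⇒ eeexxxxxD ⇒ eeexxxxxx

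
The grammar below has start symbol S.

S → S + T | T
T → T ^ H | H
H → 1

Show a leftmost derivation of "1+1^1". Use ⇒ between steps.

S ⇒ S+T   [S → S + T]
S+T ⇒ T+T   [S → T]
T+T ⇒ H+T   [T → H]
H+T ⇒ 1+T   [H → 1]
1+T ⇒ 1+T^H   [T → T ^ H]
1+T^H ⇒ 1+H^H   [T → H]
1+H^H ⇒ 1+1^H   [H → 1]
1+1^H ⇒ 1+1^1   [H → 1]

S⇒S+T⇒T+T⇒H+T⇒1+T⇒1+T^H⇒1+H^H⇒1+1^H⇒1+1^1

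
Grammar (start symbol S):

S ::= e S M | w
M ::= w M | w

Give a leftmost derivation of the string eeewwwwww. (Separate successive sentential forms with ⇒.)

S ⇒ eSM ⇒ eeSMM ⇒ eeeSMMM ⇒ eeewMMM ⇒ eeewwMM ⇒ eeewwwM ⇒ eeewwwwM ⇒ eeewwwwwM ⇒ eeewwwwww

S ⇒ eSM   [S ::= e S M]
eSM ⇒ eeSMM   [S ::= e S M]
eeSMM ⇒ eeeSMMM   [S ::= e S M]
eeeSMMM ⇒ eeewMMM   [S ::= w]
eeewMMM ⇒ eeewwMM   [M ::= w]
eeewwMM ⇒ eeewwwM   [M ::= w]
eeewwwM ⇒ eeewwwwM   [M ::= w M]
eeewwwwM ⇒ eeewwwwwM   [M ::= w M]
eeewwwwwM ⇒ eeewwwwww   [M ::= w]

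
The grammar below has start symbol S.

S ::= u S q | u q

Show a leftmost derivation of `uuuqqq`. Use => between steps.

S => uSq => uuSqq => uuuqqq

S => uSq   [S ::= u S q]
uSq => uuSqq   [S ::= u S q]
uuSqq => uuuqqq   [S ::= u q]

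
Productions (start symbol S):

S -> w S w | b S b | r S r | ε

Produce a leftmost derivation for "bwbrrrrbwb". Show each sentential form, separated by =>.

S=>bSb=>bwSwb=>bwbSbwb=>bwbrSrbwb=>bwbrrSrrbwb=>bwbrrrrbwb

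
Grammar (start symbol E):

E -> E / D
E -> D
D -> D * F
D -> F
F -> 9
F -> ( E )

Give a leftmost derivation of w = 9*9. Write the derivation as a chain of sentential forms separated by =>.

E => D   [E -> D]
D => D*F   [D -> D * F]
D*F => F*F   [D -> F]
F*F => 9*F   [F -> 9]
9*F => 9*9   [F -> 9]

E => D => D*F => F*F => 9*F => 9*9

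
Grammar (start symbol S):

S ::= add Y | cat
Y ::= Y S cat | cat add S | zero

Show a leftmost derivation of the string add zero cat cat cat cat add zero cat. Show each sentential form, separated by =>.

S => add Y => add Y S cat => add Y S cat S cat => add Y S cat S cat S cat => add zero S cat S cat S cat => add zero cat cat S cat S cat => add zero cat cat cat cat S cat => add zero cat cat cat cat add Y cat => add zero cat cat cat cat add zero cat

S => add Y   [S ::= add Y]
add Y => add Y S cat   [Y ::= Y S cat]
add Y S cat => add Y S cat S cat   [Y ::= Y S cat]
add Y S cat S cat => add Y S cat S cat S cat   [Y ::= Y S cat]
add Y S cat S cat S cat => add zero S cat S cat S cat   [Y ::= zero]
add zero S cat S cat S cat => add zero cat cat S cat S cat   [S ::= cat]
add zero cat cat S cat S cat => add zero cat cat cat cat S cat   [S ::= cat]
add zero cat cat cat cat S cat => add zero cat cat cat cat add Y cat   [S ::= add Y]
add zero cat cat cat cat add Y cat => add zero cat cat cat cat add zero cat   [Y ::= zero]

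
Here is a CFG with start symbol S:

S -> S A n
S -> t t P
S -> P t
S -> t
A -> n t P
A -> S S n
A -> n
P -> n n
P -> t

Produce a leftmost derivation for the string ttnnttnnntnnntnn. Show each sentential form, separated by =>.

S => SAn => ttPAn => ttnnAn => ttnnSSnn => ttnnSAnSnn => ttnnttPAnSnn => ttnnttnnAnSnn => ttnnttnnntPnSnn => ttnnttnnntnnnSnn => ttnnttnnntnnntnn

S => SAn   [S -> S A n]
SAn => ttPAn   [S -> t t P]
ttPAn => ttnnAn   [P -> n n]
ttnnAn => ttnnSSnn   [A -> S S n]
ttnnSSnn => ttnnSAnSnn   [S -> S A n]
ttnnSAnSnn => ttnnttPAnSnn   [S -> t t P]
ttnnttPAnSnn => ttnnttnnAnSnn   [P -> n n]
ttnnttnnAnSnn => ttnnttnnntPnSnn   [A -> n t P]
ttnnttnnntPnSnn => ttnnttnnntnnnSnn   [P -> n n]
ttnnttnnntnnnSnn => ttnnttnnntnnntnn   [S -> t]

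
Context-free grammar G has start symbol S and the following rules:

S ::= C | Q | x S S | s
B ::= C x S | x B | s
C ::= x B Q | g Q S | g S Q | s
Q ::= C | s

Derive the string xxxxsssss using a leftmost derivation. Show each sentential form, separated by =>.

S=>xSS=>xxSSS=>xxxSSSS=>xxxxSSSSS=>xxxxsSSSS=>xxxxssSSS=>xxxxsssSS=>xxxxssssS=>xxxxsssss

S => xSS   [S ::= x S S]
xSS => xxSSS   [S ::= x S S]
xxSSS => xxxSSSS   [S ::= x S S]
xxxSSSS => xxxxSSSSS   [S ::= x S S]
xxxxSSSSS => xxxxsSSSS   [S ::= s]
xxxxsSSSS => xxxxssSSS   [S ::= s]
xxxxssSSS => xxxxsssSS   [S ::= s]
xxxxsssSS => xxxxssssS   [S ::= s]
xxxxssssS => xxxxsssss   [S ::= s]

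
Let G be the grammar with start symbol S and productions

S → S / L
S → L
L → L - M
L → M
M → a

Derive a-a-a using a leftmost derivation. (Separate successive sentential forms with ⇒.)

S ⇒ L ⇒ L-M ⇒ L-M-M ⇒ M-M-M ⇒ a-M-M ⇒ a-a-M ⇒ a-a-a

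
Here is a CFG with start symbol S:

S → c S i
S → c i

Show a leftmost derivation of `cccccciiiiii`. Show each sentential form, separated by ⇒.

S⇒cSi⇒ccSii⇒cccSiii⇒ccccSiiii⇒cccccSiiiii⇒cccccciiiiii

S ⇒ cSi   [S → c S i]
cSi ⇒ ccSii   [S → c S i]
ccSii ⇒ cccSiii   [S → c S i]
cccSiii ⇒ ccccSiiii   [S → c S i]
ccccSiiii ⇒ cccccSiiiii   [S → c S i]
cccccSiiiii ⇒ cccccciiiiii   [S → c i]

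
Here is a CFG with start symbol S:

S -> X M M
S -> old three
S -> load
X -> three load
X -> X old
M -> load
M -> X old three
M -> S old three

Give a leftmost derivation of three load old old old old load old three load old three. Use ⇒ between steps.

S ⇒ X M M ⇒ X old M M ⇒ X old old M M ⇒ X old old old M M ⇒ X old old old old M M ⇒ three load old old old old M M ⇒ three load old old old old S old three M ⇒ three load old old old old load old three M ⇒ three load old old old old load old three S old three ⇒ three load old old old old load old three load old three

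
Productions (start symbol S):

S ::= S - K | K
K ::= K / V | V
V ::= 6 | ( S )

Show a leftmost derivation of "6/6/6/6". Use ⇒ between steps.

S ⇒ K   [S ::= K]
K ⇒ K/V   [K ::= K / V]
K/V ⇒ K/V/V   [K ::= K / V]
K/V/V ⇒ K/V/V/V   [K ::= K / V]
K/V/V/V ⇒ V/V/V/V   [K ::= V]
V/V/V/V ⇒ 6/V/V/V   [V ::= 6]
6/V/V/V ⇒ 6/6/V/V   [V ::= 6]
6/6/V/V ⇒ 6/6/6/V   [V ::= 6]
6/6/6/V ⇒ 6/6/6/6   [V ::= 6]

S⇒K⇒K/V⇒K/V/V⇒K/V/V/V⇒V/V/V/V⇒6/V/V/V⇒6/6/V/V⇒6/6/6/V⇒6/6/6/6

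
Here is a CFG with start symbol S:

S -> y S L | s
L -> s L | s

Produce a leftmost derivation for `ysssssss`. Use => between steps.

S => ySL => ysL => yssL => ysssL => yssssL => ysssssL => yssssssL => ysssssss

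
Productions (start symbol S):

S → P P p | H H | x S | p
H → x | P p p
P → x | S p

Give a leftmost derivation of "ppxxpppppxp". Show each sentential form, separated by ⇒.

S⇒PPp⇒SpPp⇒PPppPp⇒SpPppPp⇒ppPppPp⇒ppSpppPp⇒ppHHpppPp⇒ppxHpppPp⇒ppxPpppppPp⇒ppxxpppppPp⇒ppxxpppppxp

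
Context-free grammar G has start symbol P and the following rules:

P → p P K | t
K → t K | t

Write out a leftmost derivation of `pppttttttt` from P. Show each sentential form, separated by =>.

P=>pPK=>ppPKK=>pppPKKK=>ppptKKK=>pppttKK=>ppptttKK=>pppttttKK=>ppptttttKK=>pppttttttK=>pppttttttt

P => pPK   [P → p P K]
pPK => ppPKK   [P → p P K]
ppPKK => pppPKKK   [P → p P K]
pppPKKK => ppptKKK   [P → t]
ppptKKK => pppttKK   [K → t]
pppttKK => ppptttKK   [K → t K]
ppptttKK => pppttttKK   [K → t K]
pppttttKK => ppptttttKK   [K → t K]
ppptttttKK => pppttttttK   [K → t]
pppttttttK => pppttttttt   [K → t]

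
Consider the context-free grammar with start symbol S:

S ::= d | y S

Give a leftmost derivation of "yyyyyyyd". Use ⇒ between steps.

S ⇒ yS   [S ::= y S]
yS ⇒ yyS   [S ::= y S]
yyS ⇒ yyyS   [S ::= y S]
yyyS ⇒ yyyyS   [S ::= y S]
yyyyS ⇒ yyyyyS   [S ::= y S]
yyyyyS ⇒ yyyyyyS   [S ::= y S]
yyyyyyS ⇒ yyyyyyyS   [S ::= y S]
yyyyyyyS ⇒ yyyyyyyd   [S ::= d]

S ⇒ yS ⇒ yyS ⇒ yyyS ⇒ yyyyS ⇒ yyyyyS ⇒ yyyyyyS ⇒ yyyyyyyS ⇒ yyyyyyyd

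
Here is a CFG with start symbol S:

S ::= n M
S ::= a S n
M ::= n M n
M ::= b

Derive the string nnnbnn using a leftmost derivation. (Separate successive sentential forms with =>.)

S => nM   [S ::= n M]
nM => nnMn   [M ::= n M n]
nnMn => nnnMnn   [M ::= n M n]
nnnMnn => nnnbnn   [M ::= b]

S=>nM=>nnMn=>nnnMnn=>nnnbnn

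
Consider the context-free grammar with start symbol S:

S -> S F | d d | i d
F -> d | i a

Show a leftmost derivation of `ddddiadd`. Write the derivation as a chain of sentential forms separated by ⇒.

S ⇒ SF ⇒ SFF ⇒ SFFF ⇒ SFFFF ⇒ SFFFFF ⇒ ddFFFFF ⇒ dddFFFF ⇒ ddddFFF ⇒ ddddiaFF ⇒ ddddiadF ⇒ ddddiadd

S ⇒ SF   [S -> S F]
SF ⇒ SFF   [S -> S F]
SFF ⇒ SFFF   [S -> S F]
SFFF ⇒ SFFFF   [S -> S F]
SFFFF ⇒ SFFFFF   [S -> S F]
SFFFFF ⇒ ddFFFFF   [S -> d d]
ddFFFFF ⇒ dddFFFF   [F -> d]
dddFFFF ⇒ ddddFFF   [F -> d]
ddddFFF ⇒ ddddiaFF   [F -> i a]
ddddiaFF ⇒ ddddiadF   [F -> d]
ddddiadF ⇒ ddddiadd   [F -> d]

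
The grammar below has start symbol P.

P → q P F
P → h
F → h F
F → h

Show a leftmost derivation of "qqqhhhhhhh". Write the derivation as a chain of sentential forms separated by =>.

P=>qPF=>qqPFF=>qqqPFFF=>qqqhFFF=>qqqhhFF=>qqqhhhFF=>qqqhhhhF=>qqqhhhhhF=>qqqhhhhhhF=>qqqhhhhhhh

P => qPF   [P → q P F]
qPF => qqPFF   [P → q P F]
qqPFF => qqqPFFF   [P → q P F]
qqqPFFF => qqqhFFF   [P → h]
qqqhFFF => qqqhhFF   [F → h]
qqqhhFF => qqqhhhFF   [F → h F]
qqqhhhFF => qqqhhhhF   [F → h]
qqqhhhhF => qqqhhhhhF   [F → h F]
qqqhhhhhF => qqqhhhhhhF   [F → h F]
qqqhhhhhhF => qqqhhhhhhh   [F → h]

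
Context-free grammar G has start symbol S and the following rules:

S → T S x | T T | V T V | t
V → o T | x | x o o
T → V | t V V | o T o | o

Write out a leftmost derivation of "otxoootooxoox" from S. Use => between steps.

S => TT   [S → T T]
TT => VT   [T → V]
VT => oTT   [V → o T]
oTT => otVVT   [T → t V V]
otVVT => otxooVT   [V → x o o]
otxooVT => otxoooTT   [V → o T]
otxoooTT => otxoootVVT   [T → t V V]
otxoootVVT => otxoootoTVT   [V → o T]
otxoootoTVT => otxoootooVT   [T → o]
otxoootooVT => otxoootooxooT   [V → x o o]
otxoootooxooT => otxoootooxooV   [T → V]
otxoootooxooV => otxoootooxoox   [V → x]

S => TT => VT => oTT => otVVT => otxooVT => otxoooTT => otxoootVVT => otxoootoTVT => otxoootooVT => otxoootooxooT => otxoootooxooV => otxoootooxoox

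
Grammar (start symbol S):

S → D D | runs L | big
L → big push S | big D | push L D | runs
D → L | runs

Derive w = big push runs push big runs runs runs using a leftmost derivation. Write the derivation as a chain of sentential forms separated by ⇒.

S ⇒ D D ⇒ L D ⇒ big push S D ⇒ big push D D D ⇒ big push L D D ⇒ big push runs D D ⇒ big push runs L D ⇒ big push runs push L D D ⇒ big push runs push big D D D ⇒ big push runs push big runs D D ⇒ big push runs push big runs runs D ⇒ big push runs push big runs runs runs

S ⇒ D D   [S → D D]
D D ⇒ L D   [D → L]
L D ⇒ big push S D   [L → big push S]
big push S D ⇒ big push D D D   [S → D D]
big push D D D ⇒ big push L D D   [D → L]
big push L D D ⇒ big push runs D D   [L → runs]
big push runs D D ⇒ big push runs L D   [D → L]
big push runs L D ⇒ big push runs push L D D   [L → push L D]
big push runs push L D D ⇒ big push runs push big D D D   [L → big D]
big push runs push big D D D ⇒ big push runs push big runs D D   [D → runs]
big push runs push big runs D D ⇒ big push runs push big runs runs D   [D → runs]
big push runs push big runs runs D ⇒ big push runs push big runs runs runs   [D → runs]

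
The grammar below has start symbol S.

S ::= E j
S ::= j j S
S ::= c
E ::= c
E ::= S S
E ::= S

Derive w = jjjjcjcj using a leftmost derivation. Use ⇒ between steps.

S ⇒ jjS   [S ::= j j S]
jjS ⇒ jjjjS   [S ::= j j S]
jjjjS ⇒ jjjjEj   [S ::= E j]
jjjjEj ⇒ jjjjSSj   [E ::= S S]
jjjjSSj ⇒ jjjjEjSj   [S ::= E j]
jjjjEjSj ⇒ jjjjSjSj   [E ::= S]
jjjjSjSj ⇒ jjjjcjSj   [S ::= c]
jjjjcjSj ⇒ jjjjcjcj   [S ::= c]

S⇒jjS⇒jjjjS⇒jjjjEj⇒jjjjSSj⇒jjjjEjSj⇒jjjjSjSj⇒jjjjcjSj⇒jjjjcjcj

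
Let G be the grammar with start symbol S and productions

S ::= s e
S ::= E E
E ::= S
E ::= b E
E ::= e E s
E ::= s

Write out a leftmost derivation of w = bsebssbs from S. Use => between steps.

S => EE => bEE => bSE => bEEE => bsEE => bseEsE => bsebEsE => bsebssE => bsebssbE => bsebssbs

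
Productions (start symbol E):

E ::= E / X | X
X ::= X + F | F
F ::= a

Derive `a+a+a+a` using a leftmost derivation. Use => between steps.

E => X   [E ::= X]
X => X+F   [X ::= X + F]
X+F => X+F+F   [X ::= X + F]
X+F+F => X+F+F+F   [X ::= X + F]
X+F+F+F => F+F+F+F   [X ::= F]
F+F+F+F => a+F+F+F   [F ::= a]
a+F+F+F => a+a+F+F   [F ::= a]
a+a+F+F => a+a+a+F   [F ::= a]
a+a+a+F => a+a+a+a   [F ::= a]

E => X => X+F => X+F+F => X+F+F+F => F+F+F+F => a+F+F+F => a+a+F+F => a+a+a+F => a+a+a+a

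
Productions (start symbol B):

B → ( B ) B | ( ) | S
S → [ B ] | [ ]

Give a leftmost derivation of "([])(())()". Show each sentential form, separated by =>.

B => (B)B => (S)B => ([])B => ([])(B)B => ([])(())B => ([])(())()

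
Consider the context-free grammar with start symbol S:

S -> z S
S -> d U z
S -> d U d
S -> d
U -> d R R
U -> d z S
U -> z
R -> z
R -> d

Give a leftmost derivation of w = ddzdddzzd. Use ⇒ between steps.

S⇒dUd⇒ddzSd⇒ddzdUzd⇒ddzddRRzd⇒ddzdddRzd⇒ddzdddzzd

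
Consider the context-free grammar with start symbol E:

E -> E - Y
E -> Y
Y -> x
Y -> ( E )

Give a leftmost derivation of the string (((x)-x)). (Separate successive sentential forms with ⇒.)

E ⇒ Y   [E -> Y]
Y ⇒ (E)   [Y -> ( E )]
(E) ⇒ (Y)   [E -> Y]
(Y) ⇒ ((E))   [Y -> ( E )]
((E)) ⇒ ((E-Y))   [E -> E - Y]
((E-Y)) ⇒ ((Y-Y))   [E -> Y]
((Y-Y)) ⇒ (((E)-Y))   [Y -> ( E )]
(((E)-Y)) ⇒ (((Y)-Y))   [E -> Y]
(((Y)-Y)) ⇒ (((x)-Y))   [Y -> x]
(((x)-Y)) ⇒ (((x)-x))   [Y -> x]

E ⇒ Y ⇒ (E) ⇒ (Y) ⇒ ((E)) ⇒ ((E-Y)) ⇒ ((Y-Y)) ⇒ (((E)-Y)) ⇒ (((Y)-Y)) ⇒ (((x)-Y)) ⇒ (((x)-x))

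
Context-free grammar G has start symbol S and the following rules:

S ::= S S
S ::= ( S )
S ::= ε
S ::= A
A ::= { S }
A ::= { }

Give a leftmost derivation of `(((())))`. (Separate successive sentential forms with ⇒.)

S ⇒ (S) ⇒ (SS) ⇒ ((S)S) ⇒ ((SS)S) ⇒ (((S)S)S) ⇒ ((((S))S)S) ⇒ (((())S)S) ⇒ (((()))S) ⇒ (((())))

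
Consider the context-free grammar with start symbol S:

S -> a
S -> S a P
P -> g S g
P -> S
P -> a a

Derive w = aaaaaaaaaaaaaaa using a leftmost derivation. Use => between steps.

S=>SaP=>SaPaP=>SaPaPaP=>SaPaPaPaP=>aaPaPaPaP=>aaSaPaPaP=>aaSaPaPaPaP=>aaaaPaPaPaP=>aaaaaaaPaPaP=>aaaaaaaaaaPaP=>aaaaaaaaaaaaaP=>aaaaaaaaaaaaaaa

S => SaP   [S -> S a P]
SaP => SaPaP   [S -> S a P]
SaPaP => SaPaPaP   [S -> S a P]
SaPaPaP => SaPaPaPaP   [S -> S a P]
SaPaPaPaP => aaPaPaPaP   [S -> a]
aaPaPaPaP => aaSaPaPaP   [P -> S]
aaSaPaPaP => aaSaPaPaPaP   [S -> S a P]
aaSaPaPaPaP => aaaaPaPaPaP   [S -> a]
aaaaPaPaPaP => aaaaaaaPaPaP   [P -> a a]
aaaaaaaPaPaP => aaaaaaaaaaPaP   [P -> a a]
aaaaaaaaaaPaP => aaaaaaaaaaaaaP   [P -> a a]
aaaaaaaaaaaaaP => aaaaaaaaaaaaaaa   [P -> a a]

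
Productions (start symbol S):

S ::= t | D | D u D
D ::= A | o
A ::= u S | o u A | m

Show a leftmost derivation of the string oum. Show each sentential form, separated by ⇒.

S ⇒ D ⇒ A ⇒ ouA ⇒ oum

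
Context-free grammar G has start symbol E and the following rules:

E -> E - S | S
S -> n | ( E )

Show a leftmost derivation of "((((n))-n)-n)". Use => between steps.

E => S => (E) => (E-S) => (S-S) => ((E)-S) => ((E-S)-S) => ((S-S)-S) => (((E)-S)-S) => (((S)-S)-S) => ((((E))-S)-S) => ((((S))-S)-S) => ((((n))-S)-S) => ((((n))-n)-S) => ((((n))-n)-n)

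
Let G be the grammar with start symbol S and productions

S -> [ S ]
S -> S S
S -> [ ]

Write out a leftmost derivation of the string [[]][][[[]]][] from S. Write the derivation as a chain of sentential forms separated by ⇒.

S⇒SS⇒SSS⇒SSSS⇒[S]SSS⇒[[]]SSS⇒[[]][]SS⇒[[]][][S]S⇒[[]][][[S]]S⇒[[]][][[[]]]S⇒[[]][][[[]]][]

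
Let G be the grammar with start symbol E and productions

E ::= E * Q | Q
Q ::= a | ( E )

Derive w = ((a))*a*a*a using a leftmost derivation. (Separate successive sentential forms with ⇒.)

E ⇒ E*Q ⇒ E*Q*Q ⇒ E*Q*Q*Q ⇒ Q*Q*Q*Q ⇒ (E)*Q*Q*Q ⇒ (Q)*Q*Q*Q ⇒ ((E))*Q*Q*Q ⇒ ((Q))*Q*Q*Q ⇒ ((a))*Q*Q*Q ⇒ ((a))*a*Q*Q ⇒ ((a))*a*a*Q ⇒ ((a))*a*a*a

E ⇒ E*Q   [E ::= E * Q]
E*Q ⇒ E*Q*Q   [E ::= E * Q]
E*Q*Q ⇒ E*Q*Q*Q   [E ::= E * Q]
E*Q*Q*Q ⇒ Q*Q*Q*Q   [E ::= Q]
Q*Q*Q*Q ⇒ (E)*Q*Q*Q   [Q ::= ( E )]
(E)*Q*Q*Q ⇒ (Q)*Q*Q*Q   [E ::= Q]
(Q)*Q*Q*Q ⇒ ((E))*Q*Q*Q   [Q ::= ( E )]
((E))*Q*Q*Q ⇒ ((Q))*Q*Q*Q   [E ::= Q]
((Q))*Q*Q*Q ⇒ ((a))*Q*Q*Q   [Q ::= a]
((a))*Q*Q*Q ⇒ ((a))*a*Q*Q   [Q ::= a]
((a))*a*Q*Q ⇒ ((a))*a*a*Q   [Q ::= a]
((a))*a*a*Q ⇒ ((a))*a*a*a   [Q ::= a]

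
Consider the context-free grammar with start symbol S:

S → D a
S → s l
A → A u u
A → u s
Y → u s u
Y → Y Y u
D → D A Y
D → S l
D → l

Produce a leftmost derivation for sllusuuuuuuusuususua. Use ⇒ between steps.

S ⇒ Da ⇒ DAYa ⇒ DAYAYa ⇒ SlAYAYa ⇒ sllAYAYa ⇒ sllAuuYAYa ⇒ sllAuuuuYAYa ⇒ sllAuuuuuuYAYa ⇒ sllusuuuuuuYAYa ⇒ sllusuuuuuuusuAYa ⇒ sllusuuuuuuusuusYa ⇒ sllusuuuuuuusuususua

S ⇒ Da   [S → D a]
Da ⇒ DAYa   [D → D A Y]
DAYa ⇒ DAYAYa   [D → D A Y]
DAYAYa ⇒ SlAYAYa   [D → S l]
SlAYAYa ⇒ sllAYAYa   [S → s l]
sllAYAYa ⇒ sllAuuYAYa   [A → A u u]
sllAuuYAYa ⇒ sllAuuuuYAYa   [A → A u u]
sllAuuuuYAYa ⇒ sllAuuuuuuYAYa   [A → A u u]
sllAuuuuuuYAYa ⇒ sllusuuuuuuYAYa   [A → u s]
sllusuuuuuuYAYa ⇒ sllusuuuuuuusuAYa   [Y → u s u]
sllusuuuuuuusuAYa ⇒ sllusuuuuuuusuusYa   [A → u s]
sllusuuuuuuusuusYa ⇒ sllusuuuuuuusuususua   [Y → u s u]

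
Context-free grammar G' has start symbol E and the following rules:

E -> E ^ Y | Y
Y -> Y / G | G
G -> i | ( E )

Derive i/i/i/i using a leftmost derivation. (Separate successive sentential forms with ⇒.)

E ⇒ Y   [E -> Y]
Y ⇒ Y/G   [Y -> Y / G]
Y/G ⇒ Y/G/G   [Y -> Y / G]
Y/G/G ⇒ Y/G/G/G   [Y -> Y / G]
Y/G/G/G ⇒ G/G/G/G   [Y -> G]
G/G/G/G ⇒ i/G/G/G   [G -> i]
i/G/G/G ⇒ i/i/G/G   [G -> i]
i/i/G/G ⇒ i/i/i/G   [G -> i]
i/i/i/G ⇒ i/i/i/i   [G -> i]

E ⇒ Y ⇒ Y/G ⇒ Y/G/G ⇒ Y/G/G/G ⇒ G/G/G/G ⇒ i/G/G/G ⇒ i/i/G/G ⇒ i/i/i/G ⇒ i/i/i/i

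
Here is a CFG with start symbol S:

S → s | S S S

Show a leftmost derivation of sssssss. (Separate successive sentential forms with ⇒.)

S ⇒ SSS   [S → S S S]
SSS ⇒ SSSSS   [S → S S S]
SSSSS ⇒ SSSSSSS   [S → S S S]
SSSSSSS ⇒ sSSSSSS   [S → s]
sSSSSSS ⇒ ssSSSSS   [S → s]
ssSSSSS ⇒ sssSSSS   [S → s]
sssSSSS ⇒ ssssSSS   [S → s]
ssssSSS ⇒ sssssSS   [S → s]
sssssSS ⇒ ssssssS   [S → s]
ssssssS ⇒ sssssss   [S → s]

S⇒SSS⇒SSSSS⇒SSSSSSS⇒sSSSSSS⇒ssSSSSS⇒sssSSSS⇒ssssSSS⇒sssssSS⇒ssssssS⇒sssssss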